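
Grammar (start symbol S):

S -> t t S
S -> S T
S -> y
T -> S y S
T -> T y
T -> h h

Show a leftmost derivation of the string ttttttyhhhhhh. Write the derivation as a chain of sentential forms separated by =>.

S => ttS   [S -> t t S]
ttS => ttST   [S -> S T]
ttST => ttttST   [S -> t t S]
ttttST => ttttSTT   [S -> S T]
ttttSTT => ttttSTTT   [S -> S T]
ttttSTTT => ttttttSTTT   [S -> t t S]
ttttttSTTT => ttttttyTTT   [S -> y]
ttttttyTTT => ttttttyhhTT   [T -> h h]
ttttttyhhTT => ttttttyhhhhT   [T -> h h]
ttttttyhhhhT => ttttttyhhhhhh   [T -> h h]

S => ttS => ttST => ttttST => ttttSTT => ttttSTTT => ttttttSTTT => ttttttyTTT => ttttttyhhTT => ttttttyhhhhT => ttttttyhhhhhh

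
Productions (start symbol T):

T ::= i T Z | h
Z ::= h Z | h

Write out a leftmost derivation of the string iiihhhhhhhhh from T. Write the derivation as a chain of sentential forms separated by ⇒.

T ⇒ iTZ   [T ::= i T Z]
iTZ ⇒ iiTZZ   [T ::= i T Z]
iiTZZ ⇒ iiiTZZZ   [T ::= i T Z]
iiiTZZZ ⇒ iiihZZZ   [T ::= h]
iiihZZZ ⇒ iiihhZZZ   [Z ::= h Z]
iiihhZZZ ⇒ iiihhhZZZ   [Z ::= h Z]
iiihhhZZZ ⇒ iiihhhhZZZ   [Z ::= h Z]
iiihhhhZZZ ⇒ iiihhhhhZZ   [Z ::= h]
iiihhhhhZZ ⇒ iiihhhhhhZZ   [Z ::= h Z]
iiihhhhhhZZ ⇒ iiihhhhhhhZ   [Z ::= h]
iiihhhhhhhZ ⇒ iiihhhhhhhhZ   [Z ::= h Z]
iiihhhhhhhhZ ⇒ iiihhhhhhhhh   [Z ::= h]

T ⇒ iTZ ⇒ iiTZZ ⇒ iiiTZZZ ⇒ iiihZZZ ⇒ iiihhZZZ ⇒ iiihhhZZZ ⇒ iiihhhhZZZ ⇒ iiihhhhhZZ ⇒ iiihhhhhhZZ ⇒ iiihhhhhhhZ ⇒ iiihhhhhhhhZ ⇒ iiihhhhhhhhh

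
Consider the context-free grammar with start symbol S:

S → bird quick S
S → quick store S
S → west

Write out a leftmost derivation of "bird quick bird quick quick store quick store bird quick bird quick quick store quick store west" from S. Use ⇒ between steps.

S ⇒ bird quick S ⇒ bird quick bird quick S ⇒ bird quick bird quick quick store S ⇒ bird quick bird quick quick store quick store S ⇒ bird quick bird quick quick store quick store bird quick S ⇒ bird quick bird quick quick store quick store bird quick bird quick S ⇒ bird quick bird quick quick store quick store bird quick bird quick quick store S ⇒ bird quick bird quick quick store quick store bird quick bird quick quick store quick store S ⇒ bird quick bird quick quick store quick store bird quick bird quick quick store quick store west

S ⇒ bird quick S   [S → bird quick S]
bird quick S ⇒ bird quick bird quick S   [S → bird quick S]
bird quick bird quick S ⇒ bird quick bird quick quick store S   [S → quick store S]
bird quick bird quick quick store S ⇒ bird quick bird quick quick store quick store S   [S → quick store S]
bird quick bird quick quick store quick store S ⇒ bird quick bird quick quick store quick store bird quick S   [S → bird quick S]
bird quick bird quick quick store quick store bird quick S ⇒ bird quick bird quick quick store quick store bird quick bird quick S   [S → bird quick S]
bird quick bird quick quick store quick store bird quick bird quick S ⇒ bird quick bird quick quick store quick store bird quick bird quick quick store S   [S → quick store S]
bird quick bird quick quick store quick store bird quick bird quick quick store S ⇒ bird quick bird quick quick store quick store bird quick bird quick quick store quick store S   [S → quick store S]
bird quick bird quick quick store quick store bird quick bird quick quick store quick store S ⇒ bird quick bird quick quick store quick store bird quick bird quick quick store quick store west   [S → west]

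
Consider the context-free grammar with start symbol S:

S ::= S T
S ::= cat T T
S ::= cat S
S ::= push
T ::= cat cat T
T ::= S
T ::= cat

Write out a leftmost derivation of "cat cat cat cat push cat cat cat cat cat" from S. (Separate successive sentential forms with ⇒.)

S ⇒ S T ⇒ S T T ⇒ cat S T T ⇒ cat S T T T ⇒ cat cat T T T T T ⇒ cat cat cat cat T T T T T ⇒ cat cat cat cat S T T T T ⇒ cat cat cat cat S T T T T T ⇒ cat cat cat cat push T T T T T ⇒ cat cat cat cat push cat T T T T ⇒ cat cat cat cat push cat cat T T T ⇒ cat cat cat cat push cat cat cat T T ⇒ cat cat cat cat push cat cat cat cat T ⇒ cat cat cat cat push cat cat cat cat cat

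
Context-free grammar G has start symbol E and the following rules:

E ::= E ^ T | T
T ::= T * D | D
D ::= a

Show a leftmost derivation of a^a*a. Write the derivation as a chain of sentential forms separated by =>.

E => E^T   [E ::= E ^ T]
E^T => T^T   [E ::= T]
T^T => D^T   [T ::= D]
D^T => a^T   [D ::= a]
a^T => a^T*D   [T ::= T * D]
a^T*D => a^D*D   [T ::= D]
a^D*D => a^a*D   [D ::= a]
a^a*D => a^a*a   [D ::= a]

E=>E^T=>T^T=>D^T=>a^T=>a^T*D=>a^D*D=>a^a*D=>a^a*a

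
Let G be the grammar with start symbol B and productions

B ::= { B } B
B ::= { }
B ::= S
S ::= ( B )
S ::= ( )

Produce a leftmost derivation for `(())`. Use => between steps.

B => S => (B) => (S) => (())

B => S   [B ::= S]
S => (B)   [S ::= ( B )]
(B) => (S)   [B ::= S]
(S) => (())   [S ::= ( )]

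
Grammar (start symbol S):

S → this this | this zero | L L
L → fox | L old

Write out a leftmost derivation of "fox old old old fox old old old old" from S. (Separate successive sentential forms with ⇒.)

S ⇒ L L ⇒ L old L ⇒ L old old L ⇒ L old old old L ⇒ fox old old old L ⇒ fox old old old L old ⇒ fox old old old L old old ⇒ fox old old old L old old old ⇒ fox old old old L old old old old ⇒ fox old old old fox old old old old

S ⇒ L L   [S → L L]
L L ⇒ L old L   [L → L old]
L old L ⇒ L old old L   [L → L old]
L old old L ⇒ L old old old L   [L → L old]
L old old old L ⇒ fox old old old L   [L → fox]
fox old old old L ⇒ fox old old old L old   [L → L old]
fox old old old L old ⇒ fox old old old L old old   [L → L old]
fox old old old L old old ⇒ fox old old old L old old old   [L → L old]
fox old old old L old old old ⇒ fox old old old L old old old old   [L → L old]
fox old old old L old old old old ⇒ fox old old old fox old old old old   [L → fox]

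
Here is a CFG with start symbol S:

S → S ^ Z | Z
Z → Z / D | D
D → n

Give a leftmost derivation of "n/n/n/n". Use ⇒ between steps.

S ⇒ Z ⇒ Z/D ⇒ Z/D/D ⇒ Z/D/D/D ⇒ D/D/D/D ⇒ n/D/D/D ⇒ n/n/D/D ⇒ n/n/n/D ⇒ n/n/n/n

S ⇒ Z   [S → Z]
Z ⇒ Z/D   [Z → Z / D]
Z/D ⇒ Z/D/D   [Z → Z / D]
Z/D/D ⇒ Z/D/D/D   [Z → Z / D]
Z/D/D/D ⇒ D/D/D/D   [Z → D]
D/D/D/D ⇒ n/D/D/D   [D → n]
n/D/D/D ⇒ n/n/D/D   [D → n]
n/n/D/D ⇒ n/n/n/D   [D → n]
n/n/n/D ⇒ n/n/n/n   [D → n]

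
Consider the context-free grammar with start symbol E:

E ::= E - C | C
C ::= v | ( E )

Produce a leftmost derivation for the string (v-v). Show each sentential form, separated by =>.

E => C   [E ::= C]
C => (E)   [C ::= ( E )]
(E) => (E-C)   [E ::= E - C]
(E-C) => (C-C)   [E ::= C]
(C-C) => (v-C)   [C ::= v]
(v-C) => (v-v)   [C ::= v]

E => C => (E) => (E-C) => (C-C) => (v-C) => (v-v)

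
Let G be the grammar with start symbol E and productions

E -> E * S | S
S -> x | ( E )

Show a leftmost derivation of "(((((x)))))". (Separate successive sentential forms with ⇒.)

E ⇒ S   [E -> S]
S ⇒ (E)   [S -> ( E )]
(E) ⇒ (S)   [E -> S]
(S) ⇒ ((E))   [S -> ( E )]
((E)) ⇒ ((S))   [E -> S]
((S)) ⇒ (((E)))   [S -> ( E )]
(((E))) ⇒ (((S)))   [E -> S]
(((S))) ⇒ ((((E))))   [S -> ( E )]
((((E)))) ⇒ ((((S))))   [E -> S]
((((S)))) ⇒ (((((E)))))   [S -> ( E )]
(((((E))))) ⇒ (((((S)))))   [E -> S]
(((((S))))) ⇒ (((((x)))))   [S -> x]

E⇒S⇒(E)⇒(S)⇒((E))⇒((S))⇒(((E)))⇒(((S)))⇒((((E))))⇒((((S))))⇒(((((E)))))⇒(((((S)))))⇒(((((x)))))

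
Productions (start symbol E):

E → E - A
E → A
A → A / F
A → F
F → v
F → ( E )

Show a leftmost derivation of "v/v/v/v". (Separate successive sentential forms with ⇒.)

E ⇒ A   [E → A]
A ⇒ A/F   [A → A / F]
A/F ⇒ A/F/F   [A → A / F]
A/F/F ⇒ A/F/F/F   [A → A / F]
A/F/F/F ⇒ F/F/F/F   [A → F]
F/F/F/F ⇒ v/F/F/F   [F → v]
v/F/F/F ⇒ v/v/F/F   [F → v]
v/v/F/F ⇒ v/v/v/F   [F → v]
v/v/v/F ⇒ v/v/v/v   [F → v]

E ⇒ A ⇒ A/F ⇒ A/F/F ⇒ A/F/F/F ⇒ F/F/F/F ⇒ v/F/F/F ⇒ v/v/F/F ⇒ v/v/v/F ⇒ v/v/v/v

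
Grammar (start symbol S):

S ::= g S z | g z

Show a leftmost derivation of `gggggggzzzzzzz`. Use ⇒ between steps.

S ⇒ gSz   [S ::= g S z]
gSz ⇒ ggSzz   [S ::= g S z]
ggSzz ⇒ gggSzzz   [S ::= g S z]
gggSzzz ⇒ ggggSzzzz   [S ::= g S z]
ggggSzzzz ⇒ gggggSzzzzz   [S ::= g S z]
gggggSzzzzz ⇒ ggggggSzzzzzz   [S ::= g S z]
ggggggSzzzzzz ⇒ gggggggzzzzzzz   [S ::= g z]

S ⇒ gSz ⇒ ggSzz ⇒ gggSzzz ⇒ ggggSzzzz ⇒ gggggSzzzzz ⇒ ggggggSzzzzzz ⇒ gggggggzzzzzzz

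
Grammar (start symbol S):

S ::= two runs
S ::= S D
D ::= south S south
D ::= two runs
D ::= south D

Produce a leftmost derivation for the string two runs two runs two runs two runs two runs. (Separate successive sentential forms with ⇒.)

S ⇒ S D ⇒ S D D ⇒ S D D D ⇒ S D D D D ⇒ two runs D D D D ⇒ two runs two runs D D D ⇒ two runs two runs two runs D D ⇒ two runs two runs two runs two runs D ⇒ two runs two runs two runs two runs two runs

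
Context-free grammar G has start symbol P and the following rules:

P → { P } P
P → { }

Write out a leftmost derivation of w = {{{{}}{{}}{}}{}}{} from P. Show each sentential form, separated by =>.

P => {P}P   [P → { P } P]
{P}P => {{P}P}P   [P → { P } P]
{{P}P}P => {{{P}P}P}P   [P → { P } P]
{{{P}P}P}P => {{{{}}P}P}P   [P → { }]
{{{{}}P}P}P => {{{{}}{P}P}P}P   [P → { P } P]
{{{{}}{P}P}P}P => {{{{}}{{}}P}P}P   [P → { }]
{{{{}}{{}}P}P}P => {{{{}}{{}}{}}P}P   [P → { }]
{{{{}}{{}}{}}P}P => {{{{}}{{}}{}}{}}P   [P → { }]
{{{{}}{{}}{}}{}}P => {{{{}}{{}}{}}{}}{}   [P → { }]

P=>{P}P=>{{P}P}P=>{{{P}P}P}P=>{{{{}}P}P}P=>{{{{}}{P}P}P}P=>{{{{}}{{}}P}P}P=>{{{{}}{{}}{}}P}P=>{{{{}}{{}}{}}{}}P=>{{{{}}{{}}{}}{}}{}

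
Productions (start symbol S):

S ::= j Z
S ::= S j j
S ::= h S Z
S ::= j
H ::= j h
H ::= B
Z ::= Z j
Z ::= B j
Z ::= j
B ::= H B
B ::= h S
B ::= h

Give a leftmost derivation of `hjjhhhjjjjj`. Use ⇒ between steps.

S ⇒ hSZ ⇒ hSjjZ ⇒ hjZjjZ ⇒ hjBjjjZ ⇒ hjHBjjjZ ⇒ hjBBjjjZ ⇒ hjHBBjjjZ ⇒ hjjhBBjjjZ ⇒ hjjhhBjjjZ ⇒ hjjhhhSjjjZ ⇒ hjjhhhjjjjZ ⇒ hjjhhhjjjjj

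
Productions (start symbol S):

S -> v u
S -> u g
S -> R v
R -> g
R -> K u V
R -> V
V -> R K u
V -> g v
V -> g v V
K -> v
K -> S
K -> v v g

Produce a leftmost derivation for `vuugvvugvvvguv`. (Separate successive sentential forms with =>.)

S => Rv => Vv => RKuv => KuVKuv => SuVKuv => RvuVKuv => KuVvuVKuv => SuVvuVKuv => vuuVvuVKuv => vuugvvuVKuv => vuugvvugvKuv => vuugvvugvvvguv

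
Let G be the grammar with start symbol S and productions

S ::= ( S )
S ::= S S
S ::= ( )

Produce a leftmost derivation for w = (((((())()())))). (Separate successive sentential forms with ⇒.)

S ⇒ (S)   [S ::= ( S )]
(S) ⇒ ((S))   [S ::= ( S )]
((S)) ⇒ (((S)))   [S ::= ( S )]
(((S))) ⇒ ((((S))))   [S ::= ( S )]
((((S)))) ⇒ ((((SS))))   [S ::= S S]
((((SS)))) ⇒ ((((SSS))))   [S ::= S S]
((((SSS)))) ⇒ (((((S)SS))))   [S ::= ( S )]
(((((S)SS)))) ⇒ (((((())SS))))   [S ::= ( )]
(((((())SS)))) ⇒ (((((())()S))))   [S ::= ( )]
(((((())()S)))) ⇒ (((((())()()))))   [S ::= ( )]

S⇒(S)⇒((S))⇒(((S)))⇒((((S))))⇒((((SS))))⇒((((SSS))))⇒(((((S)SS))))⇒(((((())SS))))⇒(((((())()S))))⇒(((((())()()))))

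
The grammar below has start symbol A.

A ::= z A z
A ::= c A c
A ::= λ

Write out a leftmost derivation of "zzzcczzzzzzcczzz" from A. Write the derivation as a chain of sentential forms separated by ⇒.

A ⇒ zAz   [A ::= z A z]
zAz ⇒ zzAzz   [A ::= z A z]
zzAzz ⇒ zzzAzzz   [A ::= z A z]
zzzAzzz ⇒ zzzcAczzz   [A ::= c A c]
zzzcAczzz ⇒ zzzccAcczzz   [A ::= c A c]
zzzccAcczzz ⇒ zzzcczAzcczzz   [A ::= z A z]
zzzcczAzcczzz ⇒ zzzcczzAzzcczzz   [A ::= z A z]
zzzcczzAzzcczzz ⇒ zzzcczzzAzzzcczzz   [A ::= z A z]
zzzcczzzAzzzcczzz ⇒ zzzcczzzzzzcczzz   [A ::= λ]

A ⇒ zAz ⇒ zzAzz ⇒ zzzAzzz ⇒ zzzcAczzz ⇒ zzzccAcczzz ⇒ zzzcczAzcczzz ⇒ zzzcczzAzzcczzz ⇒ zzzcczzzAzzzcczzz ⇒ zzzcczzzzzzcczzz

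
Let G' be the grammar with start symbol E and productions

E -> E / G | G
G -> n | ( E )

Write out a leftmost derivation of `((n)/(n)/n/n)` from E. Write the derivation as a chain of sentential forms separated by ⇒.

E⇒G⇒(E)⇒(E/G)⇒(E/G/G)⇒(E/G/G/G)⇒(G/G/G/G)⇒((E)/G/G/G)⇒((G)/G/G/G)⇒((n)/G/G/G)⇒((n)/(E)/G/G)⇒((n)/(G)/G/G)⇒((n)/(n)/G/G)⇒((n)/(n)/n/G)⇒((n)/(n)/n/n)

E ⇒ G   [E -> G]
G ⇒ (E)   [G -> ( E )]
(E) ⇒ (E/G)   [E -> E / G]
(E/G) ⇒ (E/G/G)   [E -> E / G]
(E/G/G) ⇒ (E/G/G/G)   [E -> E / G]
(E/G/G/G) ⇒ (G/G/G/G)   [E -> G]
(G/G/G/G) ⇒ ((E)/G/G/G)   [G -> ( E )]
((E)/G/G/G) ⇒ ((G)/G/G/G)   [E -> G]
((G)/G/G/G) ⇒ ((n)/G/G/G)   [G -> n]
((n)/G/G/G) ⇒ ((n)/(E)/G/G)   [G -> ( E )]
((n)/(E)/G/G) ⇒ ((n)/(G)/G/G)   [E -> G]
((n)/(G)/G/G) ⇒ ((n)/(n)/G/G)   [G -> n]
((n)/(n)/G/G) ⇒ ((n)/(n)/n/G)   [G -> n]
((n)/(n)/n/G) ⇒ ((n)/(n)/n/n)   [G -> n]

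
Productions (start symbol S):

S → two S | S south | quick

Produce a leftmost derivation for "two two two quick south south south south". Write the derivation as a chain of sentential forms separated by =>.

S => S south => two S south => two S south south => two two S south south => two two two S south south => two two two S south south south => two two two S south south south south => two two two quick south south south south

S => S south   [S → S south]
S south => two S south   [S → two S]
two S south => two S south south   [S → S south]
two S south south => two two S south south   [S → two S]
two two S south south => two two two S south south   [S → two S]
two two two S south south => two two two S south south south   [S → S south]
two two two S south south south => two two two S south south south south   [S → S south]
two two two S south south south south => two two two quick south south south south   [S → quick]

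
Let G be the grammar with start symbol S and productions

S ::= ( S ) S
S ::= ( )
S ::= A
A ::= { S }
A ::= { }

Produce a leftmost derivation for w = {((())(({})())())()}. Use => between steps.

S => A   [S ::= A]
A => {S}   [A ::= { S }]
{S} => {(S)S}   [S ::= ( S ) S]
{(S)S} => {((S)S)S}   [S ::= ( S ) S]
{((S)S)S} => {((())S)S}   [S ::= ( )]
{((())S)S} => {((())(S)S)S}   [S ::= ( S ) S]
{((())(S)S)S} => {((())((S)S)S)S}   [S ::= ( S ) S]
{((())((S)S)S)S} => {((())((A)S)S)S}   [S ::= A]
{((())((A)S)S)S} => {((())(({})S)S)S}   [A ::= { }]
{((())(({})S)S)S} => {((())(({})())S)S}   [S ::= ( )]
{((())(({})())S)S} => {((())(({})())())S}   [S ::= ( )]
{((())(({})())())S} => {((())(({})())())()}   [S ::= ( )]

S=>A=>{S}=>{(S)S}=>{((S)S)S}=>{((())S)S}=>{((())(S)S)S}=>{((())((S)S)S)S}=>{((())((A)S)S)S}=>{((())(({})S)S)S}=>{((())(({})())S)S}=>{((())(({})())())S}=>{((())(({})())())()}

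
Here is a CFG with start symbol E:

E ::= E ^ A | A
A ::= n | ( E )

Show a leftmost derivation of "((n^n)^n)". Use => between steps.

E => A => (E) => (E^A) => (A^A) => ((E)^A) => ((E^A)^A) => ((A^A)^A) => ((n^A)^A) => ((n^n)^A) => ((n^n)^n)

E => A   [E ::= A]
A => (E)   [A ::= ( E )]
(E) => (E^A)   [E ::= E ^ A]
(E^A) => (A^A)   [E ::= A]
(A^A) => ((E)^A)   [A ::= ( E )]
((E)^A) => ((E^A)^A)   [E ::= E ^ A]
((E^A)^A) => ((A^A)^A)   [E ::= A]
((A^A)^A) => ((n^A)^A)   [A ::= n]
((n^A)^A) => ((n^n)^A)   [A ::= n]
((n^n)^A) => ((n^n)^n)   [A ::= n]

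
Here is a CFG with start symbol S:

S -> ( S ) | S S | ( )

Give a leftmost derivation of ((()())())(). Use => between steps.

S => SS => (S)S => (SS)S => ((S)S)S => ((SS)S)S => ((()S)S)S => ((()())S)S => ((()())())S => ((()())())()

S => SS   [S -> S S]
SS => (S)S   [S -> ( S )]
(S)S => (SS)S   [S -> S S]
(SS)S => ((S)S)S   [S -> ( S )]
((S)S)S => ((SS)S)S   [S -> S S]
((SS)S)S => ((()S)S)S   [S -> ( )]
((()S)S)S => ((()())S)S   [S -> ( )]
((()())S)S => ((()())())S   [S -> ( )]
((()())())S => ((()())())()   [S -> ( )]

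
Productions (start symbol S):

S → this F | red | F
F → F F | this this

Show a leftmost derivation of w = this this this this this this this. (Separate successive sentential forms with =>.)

S => this F   [S → this F]
this F => this F F   [F → F F]
this F F => this F F F   [F → F F]
this F F F => this this this F F   [F → this this]
this this this F F => this this this this this F   [F → this this]
this this this this this F => this this this this this this this   [F → this this]

S => this F => this F F => this F F F => this this this F F => this this this this this F => this this this this this this this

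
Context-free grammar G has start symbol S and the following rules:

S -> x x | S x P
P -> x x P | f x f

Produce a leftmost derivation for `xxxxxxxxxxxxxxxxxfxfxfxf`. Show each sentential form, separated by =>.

S => SxP   [S -> S x P]
SxP => SxPxP   [S -> S x P]
SxPxP => xxxPxP   [S -> x x]
xxxPxP => xxxxxPxP   [P -> x x P]
xxxxxPxP => xxxxxxxPxP   [P -> x x P]
xxxxxxxPxP => xxxxxxxxxPxP   [P -> x x P]
xxxxxxxxxPxP => xxxxxxxxxxxPxP   [P -> x x P]
xxxxxxxxxxxPxP => xxxxxxxxxxxxxPxP   [P -> x x P]
xxxxxxxxxxxxxPxP => xxxxxxxxxxxxxxxPxP   [P -> x x P]
xxxxxxxxxxxxxxxPxP => xxxxxxxxxxxxxxxxxPxP   [P -> x x P]
xxxxxxxxxxxxxxxxxPxP => xxxxxxxxxxxxxxxxxfxfxP   [P -> f x f]
xxxxxxxxxxxxxxxxxfxfxP => xxxxxxxxxxxxxxxxxfxfxfxf   [P -> f x f]

S => SxP => SxPxP => xxxPxP => xxxxxPxP => xxxxxxxPxP => xxxxxxxxxPxP => xxxxxxxxxxxPxP => xxxxxxxxxxxxxPxP => xxxxxxxxxxxxxxxPxP => xxxxxxxxxxxxxxxxxPxP => xxxxxxxxxxxxxxxxxfxfxP => xxxxxxxxxxxxxxxxxfxfxfxf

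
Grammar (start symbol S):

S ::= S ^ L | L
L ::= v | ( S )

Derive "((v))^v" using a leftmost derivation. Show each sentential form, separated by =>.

S=>S^L=>L^L=>(S)^L=>(L)^L=>((S))^L=>((L))^L=>((v))^L=>((v))^v

S => S^L   [S ::= S ^ L]
S^L => L^L   [S ::= L]
L^L => (S)^L   [L ::= ( S )]
(S)^L => (L)^L   [S ::= L]
(L)^L => ((S))^L   [L ::= ( S )]
((S))^L => ((L))^L   [S ::= L]
((L))^L => ((v))^L   [L ::= v]
((v))^L => ((v))^v   [L ::= v]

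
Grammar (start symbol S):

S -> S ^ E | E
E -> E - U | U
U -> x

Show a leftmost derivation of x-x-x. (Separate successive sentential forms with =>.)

S => E => E-U => E-U-U => U-U-U => x-U-U => x-x-U => x-x-x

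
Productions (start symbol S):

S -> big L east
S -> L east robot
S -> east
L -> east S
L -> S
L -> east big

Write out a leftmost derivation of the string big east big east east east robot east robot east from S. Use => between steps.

S => big L east   [S -> big L east]
big L east => big east S east   [L -> east S]
big east S east => big east L east robot east   [S -> L east robot]
big east L east robot east => big east S east robot east   [L -> S]
big east S east robot east => big east L east robot east robot east   [S -> L east robot]
big east L east robot east robot east => big east S east robot east robot east   [L -> S]
big east S east robot east robot east => big east big L east east robot east robot east   [S -> big L east]
big east big L east east robot east robot east => big east big S east east robot east robot east   [L -> S]
big east big S east east robot east robot east => big east big east east east robot east robot east   [S -> east]

S => big L east => big east S east => big east L east robot east => big east S east robot east => big east L east robot east robot east => big east S east robot east robot east => big east big L east east robot east robot east => big east big S east east robot east robot east => big east big east east east robot east robot east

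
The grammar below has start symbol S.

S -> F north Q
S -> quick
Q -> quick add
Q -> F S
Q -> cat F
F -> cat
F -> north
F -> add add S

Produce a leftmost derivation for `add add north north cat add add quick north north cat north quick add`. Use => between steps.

S => F north Q => add add S north Q => add add F north Q north Q => add add north north Q north Q => add add north north cat F north Q => add add north north cat add add S north Q => add add north north cat add add quick north Q => add add north north cat add add quick north F S => add add north north cat add add quick north north S => add add north north cat add add quick north north F north Q => add add north north cat add add quick north north cat north Q => add add north north cat add add quick north north cat north quick add

S => F north Q   [S -> F north Q]
F north Q => add add S north Q   [F -> add add S]
add add S north Q => add add F north Q north Q   [S -> F north Q]
add add F north Q north Q => add add north north Q north Q   [F -> north]
add add north north Q north Q => add add north north cat F north Q   [Q -> cat F]
add add north north cat F north Q => add add north north cat add add S north Q   [F -> add add S]
add add north north cat add add S north Q => add add north north cat add add quick north Q   [S -> quick]
add add north north cat add add quick north Q => add add north north cat add add quick north F S   [Q -> F S]
add add north north cat add add quick north F S => add add north north cat add add quick north north S   [F -> north]
add add north north cat add add quick north north S => add add north north cat add add quick north north F north Q   [S -> F north Q]
add add north north cat add add quick north north F north Q => add add north north cat add add quick north north cat north Q   [F -> cat]
add add north north cat add add quick north north cat north Q => add add north north cat add add quick north north cat north quick add   [Q -> quick add]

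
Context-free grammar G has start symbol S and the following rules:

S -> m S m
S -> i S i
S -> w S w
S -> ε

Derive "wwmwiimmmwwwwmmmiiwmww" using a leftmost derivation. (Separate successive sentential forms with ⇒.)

S ⇒ wSw ⇒ wwSww ⇒ wwmSmww ⇒ wwmwSwmww ⇒ wwmwiSiwmww ⇒ wwmwiiSiiwmww ⇒ wwmwiimSmiiwmww ⇒ wwmwiimmSmmiiwmww ⇒ wwmwiimmmSmmmiiwmww ⇒ wwmwiimmmwSwmmmiiwmww ⇒ wwmwiimmmwwSwwmmmiiwmww ⇒ wwmwiimmmwwwwmmmiiwmww

S ⇒ wSw   [S -> w S w]
wSw ⇒ wwSww   [S -> w S w]
wwSww ⇒ wwmSmww   [S -> m S m]
wwmSmww ⇒ wwmwSwmww   [S -> w S w]
wwmwSwmww ⇒ wwmwiSiwmww   [S -> i S i]
wwmwiSiwmww ⇒ wwmwiiSiiwmww   [S -> i S i]
wwmwiiSiiwmww ⇒ wwmwiimSmiiwmww   [S -> m S m]
wwmwiimSmiiwmww ⇒ wwmwiimmSmmiiwmww   [S -> m S m]
wwmwiimmSmmiiwmww ⇒ wwmwiimmmSmmmiiwmww   [S -> m S m]
wwmwiimmmSmmmiiwmww ⇒ wwmwiimmmwSwmmmiiwmww   [S -> w S w]
wwmwiimmmwSwmmmiiwmww ⇒ wwmwiimmmwwSwwmmmiiwmww   [S -> w S w]
wwmwiimmmwwSwwmmmiiwmww ⇒ wwmwiimmmwwwwmmmiiwmww   [S -> ε]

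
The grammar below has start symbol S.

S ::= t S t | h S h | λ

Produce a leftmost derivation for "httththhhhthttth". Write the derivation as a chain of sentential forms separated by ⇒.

S ⇒ hSh   [S ::= h S h]
hSh ⇒ htSth   [S ::= t S t]
htSth ⇒ httStth   [S ::= t S t]
httStth ⇒ htttSttth   [S ::= t S t]
htttSttth ⇒ httthShttth   [S ::= h S h]
httthShttth ⇒ httthtSthttth   [S ::= t S t]
httthtSthttth ⇒ httththShthttth   [S ::= h S h]
httththShthttth ⇒ httththhShhthttth   [S ::= h S h]
httththhShhthttth ⇒ httththhhhthttth   [S ::= λ]

S ⇒ hSh ⇒ htSth ⇒ httStth ⇒ htttSttth ⇒ httthShttth ⇒ httthtSthttth ⇒ httththShthttth ⇒ httththhShhthttth ⇒ httththhhhthttth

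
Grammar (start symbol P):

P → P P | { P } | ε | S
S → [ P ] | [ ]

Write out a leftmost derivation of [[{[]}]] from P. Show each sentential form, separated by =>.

P=>S=>[P]=>[PP]=>[SP]=>[[P]P]=>[[{P}]P]=>[[{S}]P]=>[[{[]}]P]=>[[{[]}]]

P => S   [P → S]
S => [P]   [S → [ P ]]
[P] => [PP]   [P → P P]
[PP] => [SP]   [P → S]
[SP] => [[P]P]   [S → [ P ]]
[[P]P] => [[{P}]P]   [P → { P }]
[[{P}]P] => [[{S}]P]   [P → S]
[[{S}]P] => [[{[]}]P]   [S → [ ]]
[[{[]}]P] => [[{[]}]]   [P → ε]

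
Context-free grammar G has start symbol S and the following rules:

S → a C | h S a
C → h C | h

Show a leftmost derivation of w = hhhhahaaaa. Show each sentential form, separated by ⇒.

S⇒hSa⇒hhSaa⇒hhhSaaa⇒hhhhSaaaa⇒hhhhaCaaaa⇒hhhhahaaaa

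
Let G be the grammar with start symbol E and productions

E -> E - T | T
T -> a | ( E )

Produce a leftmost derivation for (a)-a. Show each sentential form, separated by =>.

E => E-T   [E -> E - T]
E-T => T-T   [E -> T]
T-T => (E)-T   [T -> ( E )]
(E)-T => (T)-T   [E -> T]
(T)-T => (a)-T   [T -> a]
(a)-T => (a)-a   [T -> a]

E => E-T => T-T => (E)-T => (T)-T => (a)-T => (a)-a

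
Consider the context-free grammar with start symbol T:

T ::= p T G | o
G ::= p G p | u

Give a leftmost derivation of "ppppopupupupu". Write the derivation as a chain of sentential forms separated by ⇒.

T ⇒ pTG ⇒ ppTGG ⇒ pppTGGG ⇒ ppppTGGGG ⇒ ppppoGGGG ⇒ ppppopGpGGG ⇒ ppppopupGGG ⇒ ppppopupuGG ⇒ ppppopupupGpG ⇒ ppppopupupupG ⇒ ppppopupupupu

T ⇒ pTG   [T ::= p T G]
pTG ⇒ ppTGG   [T ::= p T G]
ppTGG ⇒ pppTGGG   [T ::= p T G]
pppTGGG ⇒ ppppTGGGG   [T ::= p T G]
ppppTGGGG ⇒ ppppoGGGG   [T ::= o]
ppppoGGGG ⇒ ppppopGpGGG   [G ::= p G p]
ppppopGpGGG ⇒ ppppopupGGG   [G ::= u]
ppppopupGGG ⇒ ppppopupuGG   [G ::= u]
ppppopupuGG ⇒ ppppopupupGpG   [G ::= p G p]
ppppopupupGpG ⇒ ppppopupupupG   [G ::= u]
ppppopupupupG ⇒ ppppopupupupu   [G ::= u]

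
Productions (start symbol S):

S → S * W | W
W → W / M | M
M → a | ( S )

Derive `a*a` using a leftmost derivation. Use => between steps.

S => S*W   [S → S * W]
S*W => W*W   [S → W]
W*W => M*W   [W → M]
M*W => a*W   [M → a]
a*W => a*M   [W → M]
a*M => a*a   [M → a]

S => S*W => W*W => M*W => a*W => a*M => a*a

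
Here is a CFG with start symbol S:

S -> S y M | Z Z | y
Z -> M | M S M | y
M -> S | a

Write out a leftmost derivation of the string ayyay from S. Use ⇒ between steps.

S ⇒ ZZ   [S -> Z Z]
ZZ ⇒ MSMZ   [Z -> M S M]
MSMZ ⇒ SSMZ   [M -> S]
SSMZ ⇒ ZZSMZ   [S -> Z Z]
ZZSMZ ⇒ MZSMZ   [Z -> M]
MZSMZ ⇒ aZSMZ   [M -> a]
aZSMZ ⇒ aySMZ   [Z -> y]
aySMZ ⇒ ayyMZ   [S -> y]
ayyMZ ⇒ ayyaZ   [M -> a]
ayyaZ ⇒ ayyay   [Z -> y]

S⇒ZZ⇒MSMZ⇒SSMZ⇒ZZSMZ⇒MZSMZ⇒aZSMZ⇒aySMZ⇒ayyMZ⇒ayyaZ⇒ayyay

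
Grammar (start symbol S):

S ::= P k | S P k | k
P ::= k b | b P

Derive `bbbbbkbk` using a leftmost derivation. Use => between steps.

S => Pk   [S ::= P k]
Pk => bPk   [P ::= b P]
bPk => bbPk   [P ::= b P]
bbPk => bbbPk   [P ::= b P]
bbbPk => bbbbPk   [P ::= b P]
bbbbPk => bbbbbPk   [P ::= b P]
bbbbbPk => bbbbbkbk   [P ::= k b]

S=>Pk=>bPk=>bbPk=>bbbPk=>bbbbPk=>bbbbbPk=>bbbbbkbk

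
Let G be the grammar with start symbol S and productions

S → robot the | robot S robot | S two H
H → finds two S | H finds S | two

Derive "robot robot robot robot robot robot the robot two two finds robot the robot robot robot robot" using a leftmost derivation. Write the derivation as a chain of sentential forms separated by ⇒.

S ⇒ robot S robot ⇒ robot robot S robot robot ⇒ robot robot robot S robot robot robot ⇒ robot robot robot robot S robot robot robot robot ⇒ robot robot robot robot S two H robot robot robot robot ⇒ robot robot robot robot robot S robot two H robot robot robot robot ⇒ robot robot robot robot robot robot the robot two H robot robot robot robot ⇒ robot robot robot robot robot robot the robot two H finds S robot robot robot robot ⇒ robot robot robot robot robot robot the robot two two finds S robot robot robot robot ⇒ robot robot robot robot robot robot the robot two two finds robot the robot robot robot robot

S ⇒ robot S robot   [S → robot S robot]
robot S robot ⇒ robot robot S robot robot   [S → robot S robot]
robot robot S robot robot ⇒ robot robot robot S robot robot robot   [S → robot S robot]
robot robot robot S robot robot robot ⇒ robot robot robot robot S robot robot robot robot   [S → robot S robot]
robot robot robot robot S robot robot robot robot ⇒ robot robot robot robot S two H robot robot robot robot   [S → S two H]
robot robot robot robot S two H robot robot robot robot ⇒ robot robot robot robot robot S robot two H robot robot robot robot   [S → robot S robot]
robot robot robot robot robot S robot two H robot robot robot robot ⇒ robot robot robot robot robot robot the robot two H robot robot robot robot   [S → robot the]
robot robot robot robot robot robot the robot two H robot robot robot robot ⇒ robot robot robot robot robot robot the robot two H finds S robot robot robot robot   [H → H finds S]
robot robot robot robot robot robot the robot two H finds S robot robot robot robot ⇒ robot robot robot robot robot robot the robot two two finds S robot robot robot robot   [H → two]
robot robot robot robot robot robot the robot two two finds S robot robot robot robot ⇒ robot robot robot robot robot robot the robot two two finds robot the robot robot robot robot   [S → robot the]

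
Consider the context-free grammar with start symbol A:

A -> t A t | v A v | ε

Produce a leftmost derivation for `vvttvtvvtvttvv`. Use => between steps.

A=>vAv=>vvAvv=>vvtAtvv=>vvttAttvv=>vvttvAvttvv=>vvttvtAtvttvv=>vvttvtvAvtvttvv=>vvttvtvvtvttvv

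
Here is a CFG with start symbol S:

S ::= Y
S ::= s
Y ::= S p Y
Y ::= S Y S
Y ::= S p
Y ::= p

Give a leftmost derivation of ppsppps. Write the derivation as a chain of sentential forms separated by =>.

S => Y => SYS => YYS => SpYS => YpYS => SpYpYS => YpYpYS => ppYpYS => ppSppYS => ppsppYS => ppspppS => ppsppps

S => Y   [S ::= Y]
Y => SYS   [Y ::= S Y S]
SYS => YYS   [S ::= Y]
YYS => SpYS   [Y ::= S p]
SpYS => YpYS   [S ::= Y]
YpYS => SpYpYS   [Y ::= S p Y]
SpYpYS => YpYpYS   [S ::= Y]
YpYpYS => ppYpYS   [Y ::= p]
ppYpYS => ppSppYS   [Y ::= S p]
ppSppYS => ppsppYS   [S ::= s]
ppsppYS => ppspppS   [Y ::= p]
ppspppS => ppsppps   [S ::= s]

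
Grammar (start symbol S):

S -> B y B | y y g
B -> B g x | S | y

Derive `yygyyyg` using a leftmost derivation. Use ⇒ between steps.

S ⇒ ByB ⇒ SyB ⇒ yygyB ⇒ yygyS ⇒ yygyyyg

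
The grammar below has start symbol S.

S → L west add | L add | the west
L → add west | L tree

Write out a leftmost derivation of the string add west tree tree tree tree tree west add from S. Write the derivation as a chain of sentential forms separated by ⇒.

S ⇒ L west add ⇒ L tree west add ⇒ L tree tree west add ⇒ L tree tree tree west add ⇒ L tree tree tree tree west add ⇒ L tree tree tree tree tree west add ⇒ add west tree tree tree tree tree west add

S ⇒ L west add   [S → L west add]
L west add ⇒ L tree west add   [L → L tree]
L tree west add ⇒ L tree tree west add   [L → L tree]
L tree tree west add ⇒ L tree tree tree west add   [L → L tree]
L tree tree tree west add ⇒ L tree tree tree tree west add   [L → L tree]
L tree tree tree tree west add ⇒ L tree tree tree tree tree west add   [L → L tree]
L tree tree tree tree tree west add ⇒ add west tree tree tree tree tree west add   [L → add west]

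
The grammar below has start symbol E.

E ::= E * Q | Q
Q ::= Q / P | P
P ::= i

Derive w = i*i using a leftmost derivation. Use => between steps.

E => E*Q => Q*Q => P*Q => i*Q => i*P => i*i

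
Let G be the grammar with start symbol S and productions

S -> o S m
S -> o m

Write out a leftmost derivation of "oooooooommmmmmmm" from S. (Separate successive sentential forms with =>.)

S => oSm => ooSmm => oooSmmm => ooooSmmmm => oooooSmmmmm => ooooooSmmmmmm => oooooooSmmmmmmm => oooooooommmmmmmm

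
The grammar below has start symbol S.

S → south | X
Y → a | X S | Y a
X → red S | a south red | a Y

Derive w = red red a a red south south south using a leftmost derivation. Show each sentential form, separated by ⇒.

S ⇒ X ⇒ red S ⇒ red X ⇒ red red S ⇒ red red X ⇒ red red a Y ⇒ red red a X S ⇒ red red a a Y S ⇒ red red a a X S S ⇒ red red a a red S S S ⇒ red red a a red south S S ⇒ red red a a red south south S ⇒ red red a a red south south south

S ⇒ X   [S → X]
X ⇒ red S   [X → red S]
red S ⇒ red X   [S → X]
red X ⇒ red red S   [X → red S]
red red S ⇒ red red X   [S → X]
red red X ⇒ red red a Y   [X → a Y]
red red a Y ⇒ red red a X S   [Y → X S]
red red a X S ⇒ red red a a Y S   [X → a Y]
red red a a Y S ⇒ red red a a X S S   [Y → X S]
red red a a X S S ⇒ red red a a red S S S   [X → red S]
red red a a red S S S ⇒ red red a a red south S S   [S → south]
red red a a red south S S ⇒ red red a a red south south S   [S → south]
red red a a red south south S ⇒ red red a a red south south south   [S → south]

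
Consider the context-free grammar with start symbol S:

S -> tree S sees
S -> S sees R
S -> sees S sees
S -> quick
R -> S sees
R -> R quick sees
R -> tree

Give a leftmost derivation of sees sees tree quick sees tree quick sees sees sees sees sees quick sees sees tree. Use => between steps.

S => S sees R => S sees R sees R => sees S sees sees R sees R => sees sees S sees sees sees R sees R => sees sees tree S sees sees sees sees R sees R => sees sees tree S sees R sees sees sees sees R sees R => sees sees tree quick sees R sees sees sees sees R sees R => sees sees tree quick sees R quick sees sees sees sees sees R sees R => sees sees tree quick sees tree quick sees sees sees sees sees R sees R => sees sees tree quick sees tree quick sees sees sees sees sees S sees sees R => sees sees tree quick sees tree quick sees sees sees sees sees quick sees sees R => sees sees tree quick sees tree quick sees sees sees sees sees quick sees sees tree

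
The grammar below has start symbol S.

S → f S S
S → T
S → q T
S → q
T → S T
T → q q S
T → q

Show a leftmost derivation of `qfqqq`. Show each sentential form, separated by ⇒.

S ⇒ qT ⇒ qST ⇒ qfSST ⇒ qfqST ⇒ qfqqT ⇒ qfqqq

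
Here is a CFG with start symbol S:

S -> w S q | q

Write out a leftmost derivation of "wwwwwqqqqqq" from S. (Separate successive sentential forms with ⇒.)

S ⇒ wSq   [S -> w S q]
wSq ⇒ wwSqq   [S -> w S q]
wwSqq ⇒ wwwSqqq   [S -> w S q]
wwwSqqq ⇒ wwwwSqqqq   [S -> w S q]
wwwwSqqqq ⇒ wwwwwSqqqqq   [S -> w S q]
wwwwwSqqqqq ⇒ wwwwwqqqqqq   [S -> q]

S ⇒ wSq ⇒ wwSqq ⇒ wwwSqqq ⇒ wwwwSqqqq ⇒ wwwwwSqqqqq ⇒ wwwwwqqqqqq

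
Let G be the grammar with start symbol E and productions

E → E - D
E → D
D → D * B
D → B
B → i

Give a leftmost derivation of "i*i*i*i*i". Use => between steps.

E => D   [E → D]
D => D*B   [D → D * B]
D*B => D*B*B   [D → D * B]
D*B*B => D*B*B*B   [D → D * B]
D*B*B*B => D*B*B*B*B   [D → D * B]
D*B*B*B*B => B*B*B*B*B   [D → B]
B*B*B*B*B => i*B*B*B*B   [B → i]
i*B*B*B*B => i*i*B*B*B   [B → i]
i*i*B*B*B => i*i*i*B*B   [B → i]
i*i*i*B*B => i*i*i*i*B   [B → i]
i*i*i*i*B => i*i*i*i*i   [B → i]

E=>D=>D*B=>D*B*B=>D*B*B*B=>D*B*B*B*B=>B*B*B*B*B=>i*B*B*B*B=>i*i*B*B*B=>i*i*i*B*B=>i*i*i*i*B=>i*i*i*i*i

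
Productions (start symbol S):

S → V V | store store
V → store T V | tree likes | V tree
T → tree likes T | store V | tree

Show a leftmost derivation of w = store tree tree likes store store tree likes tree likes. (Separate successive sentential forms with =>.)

S => V V => store T V V => store tree V V => store tree tree likes V => store tree tree likes store T V => store tree tree likes store store V V => store tree tree likes store store tree likes V => store tree tree likes store store tree likes tree likes

S => V V   [S → V V]
V V => store T V V   [V → store T V]
store T V V => store tree V V   [T → tree]
store tree V V => store tree tree likes V   [V → tree likes]
store tree tree likes V => store tree tree likes store T V   [V → store T V]
store tree tree likes store T V => store tree tree likes store store V V   [T → store V]
store tree tree likes store store V V => store tree tree likes store store tree likes V   [V → tree likes]
store tree tree likes store store tree likes V => store tree tree likes store store tree likes tree likes   [V → tree likes]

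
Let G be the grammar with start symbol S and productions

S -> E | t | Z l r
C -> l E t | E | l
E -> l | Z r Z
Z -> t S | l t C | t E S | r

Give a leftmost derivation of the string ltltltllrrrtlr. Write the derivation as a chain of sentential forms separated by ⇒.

S⇒Zlr⇒ltClr⇒ltlEtlr⇒ltlZrZtlr⇒ltltSrZtlr⇒ltltZlrrZtlr⇒ltltltClrrZtlr⇒ltltltllrrZtlr⇒ltltltllrrrtlr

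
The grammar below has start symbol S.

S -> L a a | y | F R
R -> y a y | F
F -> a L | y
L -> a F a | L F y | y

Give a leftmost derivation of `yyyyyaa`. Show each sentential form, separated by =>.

S => Laa   [S -> L a a]
Laa => LFyaa   [L -> L F y]
LFyaa => LFyFyaa   [L -> L F y]
LFyFyaa => yFyFyaa   [L -> y]
yFyFyaa => yyyFyaa   [F -> y]
yyyFyaa => yyyyyaa   [F -> y]

S => Laa => LFyaa => LFyFyaa => yFyFyaa => yyyFyaa => yyyyyaa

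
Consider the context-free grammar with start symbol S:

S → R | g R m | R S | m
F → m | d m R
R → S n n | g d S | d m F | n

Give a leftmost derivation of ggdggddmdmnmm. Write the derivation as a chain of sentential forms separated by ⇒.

S ⇒ gRm ⇒ ggdSm ⇒ ggdgRmm ⇒ ggdggdSmm ⇒ ggdggdRmm ⇒ ggdggddmFmm ⇒ ggdggddmdmRmm ⇒ ggdggddmdmnmm

S ⇒ gRm   [S → g R m]
gRm ⇒ ggdSm   [R → g d S]
ggdSm ⇒ ggdgRmm   [S → g R m]
ggdgRmm ⇒ ggdggdSmm   [R → g d S]
ggdggdSmm ⇒ ggdggdRmm   [S → R]
ggdggdRmm ⇒ ggdggddmFmm   [R → d m F]
ggdggddmFmm ⇒ ggdggddmdmRmm   [F → d m R]
ggdggddmdmRmm ⇒ ggdggddmdmnmm   [R → n]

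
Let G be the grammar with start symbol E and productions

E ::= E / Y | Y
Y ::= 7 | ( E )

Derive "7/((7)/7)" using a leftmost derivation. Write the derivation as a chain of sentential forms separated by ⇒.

E ⇒ E/Y ⇒ Y/Y ⇒ 7/Y ⇒ 7/(E) ⇒ 7/(E/Y) ⇒ 7/(Y/Y) ⇒ 7/((E)/Y) ⇒ 7/((Y)/Y) ⇒ 7/((7)/Y) ⇒ 7/((7)/7)

E ⇒ E/Y   [E ::= E / Y]
E/Y ⇒ Y/Y   [E ::= Y]
Y/Y ⇒ 7/Y   [Y ::= 7]
7/Y ⇒ 7/(E)   [Y ::= ( E )]
7/(E) ⇒ 7/(E/Y)   [E ::= E / Y]
7/(E/Y) ⇒ 7/(Y/Y)   [E ::= Y]
7/(Y/Y) ⇒ 7/((E)/Y)   [Y ::= ( E )]
7/((E)/Y) ⇒ 7/((Y)/Y)   [E ::= Y]
7/((Y)/Y) ⇒ 7/((7)/Y)   [Y ::= 7]
7/((7)/Y) ⇒ 7/((7)/7)   [Y ::= 7]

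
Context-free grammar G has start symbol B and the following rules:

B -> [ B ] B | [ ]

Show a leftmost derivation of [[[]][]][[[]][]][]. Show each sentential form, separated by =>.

B => [B]B   [B -> [ B ] B]
[B]B => [[B]B]B   [B -> [ B ] B]
[[B]B]B => [[[]]B]B   [B -> [ ]]
[[[]]B]B => [[[]][]]B   [B -> [ ]]
[[[]][]]B => [[[]][]][B]B   [B -> [ B ] B]
[[[]][]][B]B => [[[]][]][[B]B]B   [B -> [ B ] B]
[[[]][]][[B]B]B => [[[]][]][[[]]B]B   [B -> [ ]]
[[[]][]][[[]]B]B => [[[]][]][[[]][]]B   [B -> [ ]]
[[[]][]][[[]][]]B => [[[]][]][[[]][]][]   [B -> [ ]]

B => [B]B => [[B]B]B => [[[]]B]B => [[[]][]]B => [[[]][]][B]B => [[[]][]][[B]B]B => [[[]][]][[[]]B]B => [[[]][]][[[]][]]B => [[[]][]][[[]][]][]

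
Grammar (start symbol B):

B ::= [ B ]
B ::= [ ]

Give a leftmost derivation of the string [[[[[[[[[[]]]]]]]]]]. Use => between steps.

B=>[B]=>[[B]]=>[[[B]]]=>[[[[B]]]]=>[[[[[B]]]]]=>[[[[[[B]]]]]]=>[[[[[[[B]]]]]]]=>[[[[[[[[B]]]]]]]]=>[[[[[[[[[B]]]]]]]]]=>[[[[[[[[[[]]]]]]]]]]

B => [B]   [B ::= [ B ]]
[B] => [[B]]   [B ::= [ B ]]
[[B]] => [[[B]]]   [B ::= [ B ]]
[[[B]]] => [[[[B]]]]   [B ::= [ B ]]
[[[[B]]]] => [[[[[B]]]]]   [B ::= [ B ]]
[[[[[B]]]]] => [[[[[[B]]]]]]   [B ::= [ B ]]
[[[[[[B]]]]]] => [[[[[[[B]]]]]]]   [B ::= [ B ]]
[[[[[[[B]]]]]]] => [[[[[[[[B]]]]]]]]   [B ::= [ B ]]
[[[[[[[[B]]]]]]]] => [[[[[[[[[B]]]]]]]]]   [B ::= [ B ]]
[[[[[[[[[B]]]]]]]]] => [[[[[[[[[[]]]]]]]]]]   [B ::= [ ]]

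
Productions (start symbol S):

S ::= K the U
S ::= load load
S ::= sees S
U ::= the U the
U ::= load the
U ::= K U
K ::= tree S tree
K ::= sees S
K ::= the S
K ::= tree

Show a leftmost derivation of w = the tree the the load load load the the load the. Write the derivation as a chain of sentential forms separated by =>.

S => K the U => the S the U => the K the U the U => the tree the U the U => the tree the K U the U => the tree the the S U the U => the tree the the load load U the U => the tree the the load load load the the U => the tree the the load load load the the load the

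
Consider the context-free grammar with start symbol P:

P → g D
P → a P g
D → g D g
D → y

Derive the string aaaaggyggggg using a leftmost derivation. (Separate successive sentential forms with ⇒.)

P⇒aPg⇒aaPgg⇒aaaPggg⇒aaaaPgggg⇒aaaagDgggg⇒aaaaggDggggg⇒aaaaggyggggg

P ⇒ aPg   [P → a P g]
aPg ⇒ aaPgg   [P → a P g]
aaPgg ⇒ aaaPggg   [P → a P g]
aaaPggg ⇒ aaaaPgggg   [P → a P g]
aaaaPgggg ⇒ aaaagDgggg   [P → g D]
aaaagDgggg ⇒ aaaaggDggggg   [D → g D g]
aaaaggDggggg ⇒ aaaaggyggggg   [D → y]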